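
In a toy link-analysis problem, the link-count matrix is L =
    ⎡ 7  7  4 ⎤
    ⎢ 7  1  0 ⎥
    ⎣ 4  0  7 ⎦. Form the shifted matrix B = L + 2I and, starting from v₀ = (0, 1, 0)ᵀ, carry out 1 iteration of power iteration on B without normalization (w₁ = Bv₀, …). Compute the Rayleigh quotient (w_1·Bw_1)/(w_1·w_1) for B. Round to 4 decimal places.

B = L + 2I has rows (9, 7, 4); (7, 3, 0); (4, 0, 9)
w1 = Bv₀ = (9·0 + 7·1 + 4·0; 7·0 + 3·1 + 0·0; 4·0 + 0·1 + 9·0) = (7, 3, 0)
Bw1 = (84, 58, 28)
w1·Bw1 = 762; w1·w1 = 58; μ ≈ 762/58 = 13.1379

μ ≈ 13.1379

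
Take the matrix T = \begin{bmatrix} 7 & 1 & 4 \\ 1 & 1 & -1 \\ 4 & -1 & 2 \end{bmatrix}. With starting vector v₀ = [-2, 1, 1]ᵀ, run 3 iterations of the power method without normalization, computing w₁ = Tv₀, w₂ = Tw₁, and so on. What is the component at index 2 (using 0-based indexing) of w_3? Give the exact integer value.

w1 = Tv₀ = (7·(-2) + 1·1 + 4·1; 1·(-2) + 1·1 + (-1)·1; 4·(-2) + (-1)·1 + 2·1) = (-9, -2, -7)
w2 = Tw1 = (7·(-9) + 1·(-2) + 4·(-7); 1·(-9) + 1·(-2) + (-1)·(-7); 4·(-9) + (-1)·(-2) + 2·(-7)) = (-93, -4, -48)
w3 = Tw2 = (-847, -49, -464)
The requested component of w3 is -464.

-464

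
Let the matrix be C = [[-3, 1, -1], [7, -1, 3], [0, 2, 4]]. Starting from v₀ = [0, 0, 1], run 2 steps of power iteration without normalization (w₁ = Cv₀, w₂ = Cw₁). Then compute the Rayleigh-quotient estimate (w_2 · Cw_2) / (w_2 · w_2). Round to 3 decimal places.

w1 = Cv₀ = (-1, 3, 4)
w2 = Cw1 = (2, 2, 22)
Cw2 = (-26, 78, 92)
w2·Cw2 = 2·(-26) + 2·78 + 22·92 = 2128; w2·w2 = 2·2 + 2·2 + 22·22 = 492
λ ≈ 2128/492 = 4.325

λ ≈ 4.325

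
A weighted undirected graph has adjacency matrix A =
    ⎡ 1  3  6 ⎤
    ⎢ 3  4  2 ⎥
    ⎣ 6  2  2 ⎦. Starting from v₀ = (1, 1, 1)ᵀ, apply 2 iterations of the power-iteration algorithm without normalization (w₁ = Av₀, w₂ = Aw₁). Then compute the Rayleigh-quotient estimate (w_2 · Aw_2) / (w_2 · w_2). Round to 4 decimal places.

λ ≈ 9.6951

w1 = Av₀ = (10, 9, 10)
w2 = Aw1 = (97, 86, 98)
Aw2 = (943, 831, 950)
w2·Aw2 = 97·943 + 86·831 + 98·950 = 256037; w2·w2 = 97·97 + 86·86 + 98·98 = 26409
λ ≈ 256037/26409 = 9.6951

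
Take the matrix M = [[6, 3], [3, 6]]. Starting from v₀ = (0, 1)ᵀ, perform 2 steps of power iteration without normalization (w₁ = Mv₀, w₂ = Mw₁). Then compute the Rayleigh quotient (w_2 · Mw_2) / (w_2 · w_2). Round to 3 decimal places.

8.927

w1 = Mv₀ = (6·0 + 3·1; 3·0 + 6·1) = (3, 6)
w2 = Mw1 = (6·3 + 3·6; 3·3 + 6·6) = (36, 45)
Mw2 = (351, 378)
w2·Mw2 = 36·351 + 45·378 = 29646; w2·w2 = 36·36 + 45·45 = 3321
λ ≈ 29646/3321 = 8.927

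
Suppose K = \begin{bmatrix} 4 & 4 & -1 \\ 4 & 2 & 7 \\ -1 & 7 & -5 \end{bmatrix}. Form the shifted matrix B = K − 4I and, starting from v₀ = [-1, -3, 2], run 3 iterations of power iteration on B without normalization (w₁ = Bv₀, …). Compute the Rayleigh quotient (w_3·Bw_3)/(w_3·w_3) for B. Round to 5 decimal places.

-13.96506

B = K − 4I has rows (0, 4, -1); (4, -2, 7); (-1, 7, -9)
w1 = Bv₀ = (-14, 16, -38)
w2 = Bw1 = (102, -354, 468)
w3 = Bw2 = (-1884, 4392, -6792)
Bw3 = (24360, -63864, 93756)
w3·Bw3 = -963175680; w3·w3 = 68970384; μ ≈ -963175680/68970384 = -13.96506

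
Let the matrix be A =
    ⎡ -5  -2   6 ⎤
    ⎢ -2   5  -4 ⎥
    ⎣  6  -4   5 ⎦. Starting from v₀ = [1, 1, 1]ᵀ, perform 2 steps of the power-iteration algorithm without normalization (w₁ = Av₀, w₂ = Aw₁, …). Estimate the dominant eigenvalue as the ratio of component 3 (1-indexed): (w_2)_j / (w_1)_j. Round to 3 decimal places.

λ ≈ 4.714

w1 = Av₀ = (-1, -1, 7)
w2 = Aw1 = (49, -31, 33)
Ratio at component: 33 / 7 = 4.714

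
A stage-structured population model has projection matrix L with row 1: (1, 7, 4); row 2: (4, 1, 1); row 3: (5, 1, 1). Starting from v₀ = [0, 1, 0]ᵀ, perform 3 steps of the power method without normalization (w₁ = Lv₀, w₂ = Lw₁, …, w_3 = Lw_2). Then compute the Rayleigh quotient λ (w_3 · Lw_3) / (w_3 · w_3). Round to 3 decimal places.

7.204

w1 = Lv₀ = (1·0 + 7·1 + 4·0; 4·0 + 1·1 + 1·0; 5·0 + 1·1 + 1·0) = (7, 1, 1)
w2 = Lw1 = (1·7 + 7·1 + 4·1; 4·7 + 1·1 + 1·1; 5·7 + 1·1 + 1·1) = (18, 30, 37)
w3 = Lw2 = (376, 139, 157)
Lw3 = (1977, 1800, 2176)
w3·Lw3 = 376·1977 + 139·1800 + 157·2176 = 1335184; w3·w3 = 376·376 + 139·139 + 157·157 = 185346
λ ≈ 1335184/185346 = 7.204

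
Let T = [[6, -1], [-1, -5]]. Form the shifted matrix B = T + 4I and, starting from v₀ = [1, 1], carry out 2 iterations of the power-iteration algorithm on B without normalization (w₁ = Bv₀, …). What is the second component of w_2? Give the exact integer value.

-7

B = T + 4I has rows (10, -1); (-1, -1)
w1 = Bv₀ = (9, -2)
w2 = Bw1 = (92, -7)
Requested component of w2: -7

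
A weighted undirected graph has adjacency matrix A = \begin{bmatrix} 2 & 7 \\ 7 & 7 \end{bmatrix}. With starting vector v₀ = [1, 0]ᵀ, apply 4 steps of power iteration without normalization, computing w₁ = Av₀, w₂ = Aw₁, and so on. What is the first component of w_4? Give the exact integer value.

w1 = Av₀ = (2·1 + 7·0; 7·1 + 7·0) = (2, 7)
w2 = Aw1 = (2·2 + 7·7; 7·2 + 7·7) = (53, 63)
w3 = Aw2 = (547, 812)
w4 = Aw3 = (6778, 9513)
The requested component of w4 is 6778.

6778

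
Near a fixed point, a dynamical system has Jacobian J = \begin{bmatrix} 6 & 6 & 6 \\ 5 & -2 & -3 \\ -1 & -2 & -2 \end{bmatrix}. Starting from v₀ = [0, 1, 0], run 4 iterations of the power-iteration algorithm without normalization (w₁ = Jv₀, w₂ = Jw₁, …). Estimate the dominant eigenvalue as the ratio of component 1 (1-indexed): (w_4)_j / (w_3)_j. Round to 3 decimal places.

w1 = Jv₀ = (6·0 + 6·1 + 6·0; 5·0 + (-2)·1 + (-3)·0; (-1)·0 + (-2)·1 + (-2)·0) = (6, -2, -2)
w2 = Jw1 = (6·6 + 6·(-2) + 6·(-2); 5·6 + (-2)·(-2) + (-3)·(-2); (-1)·6 + (-2)·(-2) + (-2)·(-2)) = (12, 40, 2)
w3 = Jw2 = (324, -26, -96)
w4 = Jw3 = (1212, 1960, -80)
Ratio at component: 1212 / 324 = 3.741

3.741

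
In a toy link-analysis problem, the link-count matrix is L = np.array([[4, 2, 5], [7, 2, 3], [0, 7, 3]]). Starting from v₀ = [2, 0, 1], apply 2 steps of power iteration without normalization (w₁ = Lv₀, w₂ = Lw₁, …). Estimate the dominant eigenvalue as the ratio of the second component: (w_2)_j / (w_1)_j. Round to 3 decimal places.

7.882

w1 = Lv₀ = (13, 17, 3)
w2 = Lw1 = (101, 134, 128)
Ratio at component: 134 / 17 = 7.882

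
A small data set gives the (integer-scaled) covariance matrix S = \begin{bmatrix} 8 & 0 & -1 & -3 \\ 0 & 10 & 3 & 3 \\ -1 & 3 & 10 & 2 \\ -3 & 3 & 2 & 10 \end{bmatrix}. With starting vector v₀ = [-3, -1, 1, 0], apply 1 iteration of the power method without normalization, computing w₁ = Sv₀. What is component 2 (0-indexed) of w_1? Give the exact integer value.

10

w1 = Sv₀ = (-25, -7, 10, 8)
The requested component of w1 is 10.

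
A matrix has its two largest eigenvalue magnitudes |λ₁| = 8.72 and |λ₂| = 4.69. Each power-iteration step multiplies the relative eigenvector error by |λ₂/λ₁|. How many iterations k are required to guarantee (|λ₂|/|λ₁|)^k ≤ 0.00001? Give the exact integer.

19

|λ₂/λ₁| = 4.69/8.72 = 0.53784
Need k ≥ ln(0.00001) / ln(0.53784) = -11.5129 / -0.6202 ≈ 18.564
Smallest integer k satisfying the bound: 19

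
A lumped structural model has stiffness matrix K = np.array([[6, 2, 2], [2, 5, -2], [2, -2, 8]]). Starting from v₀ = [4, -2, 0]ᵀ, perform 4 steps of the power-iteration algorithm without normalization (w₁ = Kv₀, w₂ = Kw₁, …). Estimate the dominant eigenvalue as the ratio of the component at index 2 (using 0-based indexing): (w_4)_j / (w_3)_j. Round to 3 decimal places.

λ ≈ 9.588

w1 = Kv₀ = (20, -2, 12)
w2 = Kw1 = (140, 6, 140)
w3 = Kw2 = (1132, 30, 1388)
w4 = Kw3 = (9628, -362, 13308)
Ratio at component: 13308 / 1388 = 9.588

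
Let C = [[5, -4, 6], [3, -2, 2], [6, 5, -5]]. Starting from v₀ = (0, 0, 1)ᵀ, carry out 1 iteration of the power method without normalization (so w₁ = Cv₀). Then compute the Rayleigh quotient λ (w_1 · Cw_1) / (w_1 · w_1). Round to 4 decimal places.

λ ≈ -6.0769

w1 = Cv₀ = (5·0 + (-4)·0 + 6·1; 3·0 + (-2)·0 + 2·1; 6·0 + 5·0 + (-5)·1) = (6, 2, -5)
Cw1 = (-8, 4, 71)
w1·Cw1 = 6·(-8) + 2·4 + (-5)·71 = -395; w1·w1 = 6·6 + 2·2 + (-5)·(-5) = 65
λ ≈ -395/65 = -6.0769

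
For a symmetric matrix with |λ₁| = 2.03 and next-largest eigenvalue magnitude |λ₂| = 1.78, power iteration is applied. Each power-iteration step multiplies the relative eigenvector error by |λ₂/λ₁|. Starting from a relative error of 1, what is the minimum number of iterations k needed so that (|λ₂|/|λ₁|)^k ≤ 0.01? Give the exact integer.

36

|λ₂/λ₁| = 1.78/2.03 = 0.87685
Need k ≥ ln(0.01) / ln(0.87685) = -4.6052 / -0.1314 ≈ 35.041
Smallest integer k satisfying the bound: 36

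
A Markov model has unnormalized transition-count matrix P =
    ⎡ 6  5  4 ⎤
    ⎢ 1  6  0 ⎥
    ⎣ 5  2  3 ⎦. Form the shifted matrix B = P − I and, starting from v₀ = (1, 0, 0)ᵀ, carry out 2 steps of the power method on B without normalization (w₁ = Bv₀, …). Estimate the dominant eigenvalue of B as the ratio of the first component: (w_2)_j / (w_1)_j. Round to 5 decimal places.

B = P − I has rows (5, 5, 4); (1, 5, 0); (5, 2, 2)
w1 = Bv₀ = (5, 1, 5)
w2 = Bw1 = (50, 10, 37)
Ratio: 50/5 = 10.00000

10.00000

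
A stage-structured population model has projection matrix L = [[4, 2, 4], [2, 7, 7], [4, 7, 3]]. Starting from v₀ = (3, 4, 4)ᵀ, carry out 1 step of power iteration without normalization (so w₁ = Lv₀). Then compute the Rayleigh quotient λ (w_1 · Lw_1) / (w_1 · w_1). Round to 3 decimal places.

13.927

w1 = Lv₀ = (4·3 + 2·4 + 4·4; 2·3 + 7·4 + 7·4; 4·3 + 7·4 + 3·4) = (36, 62, 52)
Lw1 = (476, 870, 734)
w1·Lw1 = 36·476 + 62·870 + 52·734 = 109244; w1·w1 = 36·36 + 62·62 + 52·52 = 7844
λ ≈ 109244/7844 = 13.927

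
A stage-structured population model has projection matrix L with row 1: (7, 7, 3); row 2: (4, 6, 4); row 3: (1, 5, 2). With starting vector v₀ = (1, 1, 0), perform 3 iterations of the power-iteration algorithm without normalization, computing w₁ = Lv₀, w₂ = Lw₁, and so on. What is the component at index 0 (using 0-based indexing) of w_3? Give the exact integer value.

2510

w1 = Lv₀ = (14, 10, 6)
w2 = Lw1 = (186, 140, 76)
w3 = Lw2 = (2510, 1888, 1038)
The requested component of w3 is 2510.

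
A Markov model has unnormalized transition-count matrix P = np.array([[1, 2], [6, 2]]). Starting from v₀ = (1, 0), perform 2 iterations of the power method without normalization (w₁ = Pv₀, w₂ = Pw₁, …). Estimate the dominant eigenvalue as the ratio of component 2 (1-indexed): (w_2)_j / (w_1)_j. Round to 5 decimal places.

λ ≈ 3.00000

w1 = Pv₀ = (1, 6)
w2 = Pw1 = (13, 18)
Ratio at component: 18 / 6 = 3.00000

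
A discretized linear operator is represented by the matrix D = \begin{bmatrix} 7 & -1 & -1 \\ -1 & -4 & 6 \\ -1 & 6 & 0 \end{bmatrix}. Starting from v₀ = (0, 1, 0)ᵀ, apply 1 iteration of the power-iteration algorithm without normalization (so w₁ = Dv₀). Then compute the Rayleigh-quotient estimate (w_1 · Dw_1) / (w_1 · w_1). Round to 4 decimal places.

w1 = Dv₀ = (7·0 + (-1)·1 + (-1)·0; (-1)·0 + (-4)·1 + 6·0; (-1)·0 + 6·1 + 0·0) = (-1, -4, 6)
Dw1 = (-9, 53, -23)
w1·Dw1 = (-1)·(-9) + (-4)·53 + 6·(-23) = -341; w1·w1 = (-1)·(-1) + (-4)·(-4) + 6·6 = 53
λ ≈ -341/53 = -6.4340

-6.4340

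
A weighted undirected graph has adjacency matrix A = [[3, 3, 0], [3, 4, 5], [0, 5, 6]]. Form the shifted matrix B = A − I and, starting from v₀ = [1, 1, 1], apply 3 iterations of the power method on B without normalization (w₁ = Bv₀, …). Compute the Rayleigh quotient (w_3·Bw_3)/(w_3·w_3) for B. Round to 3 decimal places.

μ ≈ 9.608

B = A − I has rows (2, 3, 0); (3, 3, 5); (0, 5, 5)
w1 = Bv₀ = (5, 11, 10)
w2 = Bw1 = (43, 98, 105)
w3 = Bw2 = (380, 948, 1015)
Bw3 = (3604, 9059, 9815)
w3·Bw3 = 19919677; w3·w3 = 2073329; μ ≈ 19919677/2073329 = 9.608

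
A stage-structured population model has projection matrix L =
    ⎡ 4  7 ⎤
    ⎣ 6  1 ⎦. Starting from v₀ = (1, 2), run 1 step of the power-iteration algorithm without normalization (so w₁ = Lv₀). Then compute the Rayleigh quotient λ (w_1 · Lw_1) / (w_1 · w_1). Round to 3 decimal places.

8.330

w1 = Lv₀ = (18, 8)
Lw1 = (128, 116)
w1·Lw1 = 18·128 + 8·116 = 3232; w1·w1 = 18·18 + 8·8 = 388
λ ≈ 3232/388 = 8.330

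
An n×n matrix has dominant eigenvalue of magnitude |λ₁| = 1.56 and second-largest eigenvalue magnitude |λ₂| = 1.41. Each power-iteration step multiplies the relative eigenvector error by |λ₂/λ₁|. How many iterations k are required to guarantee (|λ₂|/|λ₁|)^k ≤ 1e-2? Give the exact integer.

|λ₂/λ₁| = 1.41/1.56 = 0.90385
Need k ≥ ln(1e-2) / ln(0.90385) = -4.6052 / -0.1011 ≈ 45.552
Smallest integer k satisfying the bound: 46

46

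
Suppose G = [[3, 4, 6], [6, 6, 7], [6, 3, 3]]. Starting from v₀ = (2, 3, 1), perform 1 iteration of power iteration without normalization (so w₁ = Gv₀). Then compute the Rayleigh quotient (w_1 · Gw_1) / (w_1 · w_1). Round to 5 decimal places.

w1 = Gv₀ = (24, 37, 24)
Gw1 = (364, 534, 327)
w1·Gw1 = 24·364 + 37·534 + 24·327 = 36342; w1·w1 = 24·24 + 37·37 + 24·24 = 2521
λ ≈ 36342/2521 = 14.41571

14.41571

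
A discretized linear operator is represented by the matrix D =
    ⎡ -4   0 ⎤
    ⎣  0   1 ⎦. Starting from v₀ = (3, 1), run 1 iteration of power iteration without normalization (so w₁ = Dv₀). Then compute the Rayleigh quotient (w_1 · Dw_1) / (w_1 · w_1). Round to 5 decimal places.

w1 = Dv₀ = ((-4)·3 + 0·1; 0·3 + 1·1) = (-12, 1)
Dw1 = (48, 1)
w1·Dw1 = (-12)·48 + 1·1 = -575; w1·w1 = (-12)·(-12) + 1·1 = 145
λ ≈ -575/145 = -3.96552

λ ≈ -3.96552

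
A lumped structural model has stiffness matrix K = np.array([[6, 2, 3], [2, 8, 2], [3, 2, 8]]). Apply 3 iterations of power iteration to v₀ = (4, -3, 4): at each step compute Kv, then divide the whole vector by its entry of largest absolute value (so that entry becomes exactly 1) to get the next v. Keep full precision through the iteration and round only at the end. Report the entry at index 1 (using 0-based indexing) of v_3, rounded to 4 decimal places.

Kv0 = (30.00000, -8.00000, 38.00000); divide by 38.00000 → v1 = (0.78947, -0.21053, 1.00000)
Kv1 = (7.31579, 1.89474, 9.94737); divide by 9.94737 → v2 = (0.73545, 0.19048, 1.00000)
Kv2 = (7.79365, 4.99471, 10.58730); divide by 10.58730 → v3 = (0.73613, 0.47176, 1.00000)
Requested entry of v3: 1888/4002 = 0.4718

0.4718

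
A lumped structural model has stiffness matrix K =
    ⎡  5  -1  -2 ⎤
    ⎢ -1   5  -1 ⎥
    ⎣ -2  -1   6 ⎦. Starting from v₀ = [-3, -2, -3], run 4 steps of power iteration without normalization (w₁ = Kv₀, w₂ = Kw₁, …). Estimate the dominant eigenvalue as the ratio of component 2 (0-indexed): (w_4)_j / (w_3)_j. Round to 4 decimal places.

λ ≈ 6.4493

w1 = Kv₀ = (5·(-3) + (-1)·(-2) + (-2)·(-3); (-1)·(-3) + 5·(-2) + (-1)·(-3); (-2)·(-3) + (-1)·(-2) + 6·(-3)) = (-7, -4, -10)
w2 = Kw1 = (5·(-7) + (-1)·(-4) + (-2)·(-10); (-1)·(-7) + 5·(-4) + (-1)·(-10); (-2)·(-7) + (-1)·(-4) + 6·(-10)) = (-11, -3, -42)
w3 = Kw2 = (32, 38, -227)
w4 = Kw3 = (576, 385, -1464)
Ratio at component: -1464 / -227 = 6.4493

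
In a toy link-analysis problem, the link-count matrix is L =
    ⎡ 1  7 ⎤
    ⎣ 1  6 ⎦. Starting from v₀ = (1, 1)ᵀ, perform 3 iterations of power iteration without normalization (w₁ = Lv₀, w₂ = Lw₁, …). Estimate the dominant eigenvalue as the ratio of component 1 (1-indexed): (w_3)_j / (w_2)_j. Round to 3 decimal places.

w1 = Lv₀ = (1·1 + 7·1; 1·1 + 6·1) = (8, 7)
w2 = Lw1 = (1·8 + 7·7; 1·8 + 6·7) = (57, 50)
w3 = Lw2 = (407, 357)
Ratio at component: 407 / 57 = 7.140

λ ≈ 7.140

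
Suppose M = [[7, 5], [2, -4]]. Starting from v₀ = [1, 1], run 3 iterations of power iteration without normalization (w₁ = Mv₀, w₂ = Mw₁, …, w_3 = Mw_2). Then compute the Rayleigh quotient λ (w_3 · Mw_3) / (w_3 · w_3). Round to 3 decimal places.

λ ≈ 7.197

w1 = Mv₀ = (7·1 + 5·1; 2·1 + (-4)·1) = (12, -2)
w2 = Mw1 = (7·12 + 5·(-2); 2·12 + (-4)·(-2)) = (74, 32)
w3 = Mw2 = (678, 20)
Mw3 = (4846, 1276)
w3·Mw3 = 678·4846 + 20·1276 = 3311108; w3·w3 = 678·678 + 20·20 = 460084
λ ≈ 3311108/460084 = 7.197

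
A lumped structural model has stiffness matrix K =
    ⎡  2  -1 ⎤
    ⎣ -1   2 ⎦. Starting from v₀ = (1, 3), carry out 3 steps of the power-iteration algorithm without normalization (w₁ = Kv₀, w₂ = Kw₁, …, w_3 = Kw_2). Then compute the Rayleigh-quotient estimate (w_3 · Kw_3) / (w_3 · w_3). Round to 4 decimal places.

w1 = Kv₀ = (-1, 5)
w2 = Kw1 = (-7, 11)
w3 = Kw2 = (-25, 29)
Kw3 = (-79, 83)
w3·Kw3 = (-25)·(-79) + 29·83 = 4382; w3·w3 = (-25)·(-25) + 29·29 = 1466
λ ≈ 4382/1466 = 2.9891

λ ≈ 2.9891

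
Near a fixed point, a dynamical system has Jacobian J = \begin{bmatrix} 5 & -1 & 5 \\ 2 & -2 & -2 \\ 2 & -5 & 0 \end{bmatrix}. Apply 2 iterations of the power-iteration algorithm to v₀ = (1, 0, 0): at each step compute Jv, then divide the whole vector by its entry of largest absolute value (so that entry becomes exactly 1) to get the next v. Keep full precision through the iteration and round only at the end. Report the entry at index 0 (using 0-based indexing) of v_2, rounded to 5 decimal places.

1.00000

Jv0 = (5.000000, 2.000000, 2.000000); divide by 5.000000 → v1 = (1.000000, 0.400000, 0.400000)
Jv1 = (6.600000, 0.400000, 0.000000); divide by 6.600000 → v2 = (1.000000, 0.060606, 0.000000)
Requested entry of v2: 33/33 = 1.00000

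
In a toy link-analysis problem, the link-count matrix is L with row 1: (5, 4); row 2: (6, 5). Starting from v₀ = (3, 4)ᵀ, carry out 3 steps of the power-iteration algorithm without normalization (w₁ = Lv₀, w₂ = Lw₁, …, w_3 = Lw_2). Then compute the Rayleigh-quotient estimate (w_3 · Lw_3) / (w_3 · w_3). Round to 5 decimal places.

w1 = Lv₀ = (5·3 + 4·4; 6·3 + 5·4) = (31, 38)
w2 = Lw1 = (5·31 + 4·38; 6·31 + 5·38) = (307, 376)
w3 = Lw2 = (3039, 3722)
Lw3 = (30083, 36844)
w3·Lw3 = 3039·30083 + 3722·36844 = 228555605; w3·w3 = 3039·3039 + 3722·3722 = 23088805
λ ≈ 228555605/23088805 = 9.89898

9.89898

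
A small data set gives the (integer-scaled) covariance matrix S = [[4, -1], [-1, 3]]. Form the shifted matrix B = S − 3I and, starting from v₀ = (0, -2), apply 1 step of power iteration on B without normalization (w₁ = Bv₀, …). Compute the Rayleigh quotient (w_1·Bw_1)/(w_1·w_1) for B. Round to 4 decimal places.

μ ≈ 1.0000

B = S − 3I has rows (1, -1); (-1, 0)
w1 = Bv₀ = (1·0 + (-1)·(-2); (-1)·0 + 0·(-2)) = (2, 0)
Bw1 = (2, -2)
w1·Bw1 = 4; w1·w1 = 4; μ ≈ 4/4 = 1.0000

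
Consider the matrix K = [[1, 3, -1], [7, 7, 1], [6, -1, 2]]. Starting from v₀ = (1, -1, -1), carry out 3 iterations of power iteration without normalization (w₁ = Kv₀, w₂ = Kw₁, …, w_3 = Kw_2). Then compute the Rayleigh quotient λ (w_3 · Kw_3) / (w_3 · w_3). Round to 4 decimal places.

9.3123

w1 = Kv₀ = (-1, -1, 5)
w2 = Kw1 = (-9, -9, 5)
w3 = Kw2 = (-41, -121, -35)
Kw3 = (-369, -1169, -195)
w3·Kw3 = (-41)·(-369) + (-121)·(-1169) + (-35)·(-195) = 163403; w3·w3 = (-41)·(-41) + (-121)·(-121) + (-35)·(-35) = 17547
λ ≈ 163403/17547 = 9.3123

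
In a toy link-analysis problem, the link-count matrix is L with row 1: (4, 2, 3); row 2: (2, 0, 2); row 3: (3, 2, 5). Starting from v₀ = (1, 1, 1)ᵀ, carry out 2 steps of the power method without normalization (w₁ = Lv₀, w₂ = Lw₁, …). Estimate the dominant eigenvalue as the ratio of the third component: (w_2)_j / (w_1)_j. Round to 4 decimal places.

8.5000

w1 = Lv₀ = (4·1 + 2·1 + 3·1; 2·1 + 0·1 + 2·1; 3·1 + 2·1 + 5·1) = (9, 4, 10)
w2 = Lw1 = (4·9 + 2·4 + 3·10; 2·9 + 0·4 + 2·10; 3·9 + 2·4 + 5·10) = (74, 38, 85)
Ratio at component: 85 / 10 = 8.5000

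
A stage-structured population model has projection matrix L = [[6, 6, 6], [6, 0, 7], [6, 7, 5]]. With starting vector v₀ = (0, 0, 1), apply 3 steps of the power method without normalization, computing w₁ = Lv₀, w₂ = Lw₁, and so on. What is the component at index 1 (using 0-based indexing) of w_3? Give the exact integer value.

1418

w1 = Lv₀ = (6·0 + 6·0 + 6·1; 6·0 + 0·0 + 7·1; 6·0 + 7·0 + 5·1) = (6, 7, 5)
w2 = Lw1 = (6·6 + 6·7 + 6·5; 6·6 + 0·7 + 7·5; 6·6 + 7·7 + 5·5) = (108, 71, 110)
w3 = Lw2 = (1734, 1418, 1695)
The requested component of w3 is 1418.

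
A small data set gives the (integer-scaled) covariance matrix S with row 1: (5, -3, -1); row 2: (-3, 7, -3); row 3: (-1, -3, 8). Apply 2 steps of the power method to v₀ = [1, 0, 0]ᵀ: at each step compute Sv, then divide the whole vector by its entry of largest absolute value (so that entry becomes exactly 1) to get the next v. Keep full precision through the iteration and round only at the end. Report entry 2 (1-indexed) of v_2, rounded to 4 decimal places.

-0.9429

Sv0 = (5.00000, -3.00000, -1.00000); divide by 5.00000 → v1 = (1.00000, -0.60000, -0.20000)
Sv1 = (7.00000, -6.60000, -0.80000); divide by 7.00000 → v2 = (1.00000, -0.94286, -0.11429)
Requested entry of v2: -33/35 = -0.9429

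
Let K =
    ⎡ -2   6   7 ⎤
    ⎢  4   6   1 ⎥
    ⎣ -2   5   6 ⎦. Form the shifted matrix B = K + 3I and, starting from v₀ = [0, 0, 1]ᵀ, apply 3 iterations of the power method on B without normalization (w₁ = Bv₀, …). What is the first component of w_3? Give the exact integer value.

B = K + 3I has rows (1, 6, 7); (4, 9, 1); (-2, 5, 9)
w1 = Bv₀ = (1·0 + 6·0 + 7·1; 4·0 + 9·0 + 1·1; (-2)·0 + 5·0 + 9·1) = (7, 1, 9)
w2 = Bw1 = (1·7 + 6·1 + 7·9; 4·7 + 9·1 + 1·9; (-2)·7 + 5·1 + 9·9) = (76, 46, 72)
w3 = Bw2 = (856, 790, 726)
Requested component of w3: 856

856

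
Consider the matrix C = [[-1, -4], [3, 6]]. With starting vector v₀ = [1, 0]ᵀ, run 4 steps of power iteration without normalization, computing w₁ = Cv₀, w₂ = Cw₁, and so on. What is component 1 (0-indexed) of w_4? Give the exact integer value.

195

w1 = Cv₀ = (-1, 3)
w2 = Cw1 = (-11, 15)
w3 = Cw2 = (-49, 57)
w4 = Cw3 = (-179, 195)
The requested component of w4 is 195.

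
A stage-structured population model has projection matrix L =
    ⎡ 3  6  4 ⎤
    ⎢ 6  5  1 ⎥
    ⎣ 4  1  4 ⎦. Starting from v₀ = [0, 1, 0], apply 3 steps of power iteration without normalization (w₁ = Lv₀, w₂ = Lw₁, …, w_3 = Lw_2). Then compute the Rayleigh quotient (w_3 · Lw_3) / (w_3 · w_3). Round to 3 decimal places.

w1 = Lv₀ = (3·0 + 6·1 + 4·0; 6·0 + 5·1 + 1·0; 4·0 + 1·1 + 4·0) = (6, 5, 1)
w2 = Lw1 = (3·6 + 6·5 + 4·1; 6·6 + 5·5 + 1·1; 4·6 + 1·5 + 4·1) = (52, 62, 33)
w3 = Lw2 = (660, 655, 402)
Lw3 = (7518, 7637, 4903)
w3·Lw3 = 660·7518 + 655·7637 + 402·4903 = 11935121; w3·w3 = 660·660 + 655·655 + 402·402 = 1026229
λ ≈ 11935121/1026229 = 11.630

11.630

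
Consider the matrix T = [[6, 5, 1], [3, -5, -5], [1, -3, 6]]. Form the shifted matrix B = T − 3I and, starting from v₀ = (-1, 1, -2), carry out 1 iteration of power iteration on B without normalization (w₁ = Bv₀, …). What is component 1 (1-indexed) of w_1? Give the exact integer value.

0

B = T − 3I has rows (3, 5, 1); (3, -8, -5); (1, -3, 3)
w1 = Bv₀ = (0, -1, -10)
Requested component of w1: 0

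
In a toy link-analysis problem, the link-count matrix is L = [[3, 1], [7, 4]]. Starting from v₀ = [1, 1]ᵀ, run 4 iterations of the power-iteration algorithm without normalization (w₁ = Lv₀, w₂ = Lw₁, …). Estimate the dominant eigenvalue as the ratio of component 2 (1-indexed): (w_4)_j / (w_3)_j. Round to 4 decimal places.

w1 = Lv₀ = (4, 11)
w2 = Lw1 = (23, 72)
w3 = Lw2 = (141, 449)
w4 = Lw3 = (872, 2783)
Ratio at component: 2783 / 449 = 6.1982

λ ≈ 6.1982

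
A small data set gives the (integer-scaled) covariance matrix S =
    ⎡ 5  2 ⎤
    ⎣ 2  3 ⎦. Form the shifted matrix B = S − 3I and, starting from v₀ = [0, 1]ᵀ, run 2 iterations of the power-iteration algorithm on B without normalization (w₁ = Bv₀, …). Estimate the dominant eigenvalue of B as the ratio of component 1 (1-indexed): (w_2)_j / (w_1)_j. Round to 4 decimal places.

B = S − 3I has rows (2, 2); (2, 0)
w1 = Bv₀ = (2·0 + 2·1; 2·0 + 0·1) = (2, 0)
w2 = Bw1 = (2·2 + 2·0; 2·2 + 0·0) = (4, 4)
Ratio: 4/2 = 2.0000

2.0000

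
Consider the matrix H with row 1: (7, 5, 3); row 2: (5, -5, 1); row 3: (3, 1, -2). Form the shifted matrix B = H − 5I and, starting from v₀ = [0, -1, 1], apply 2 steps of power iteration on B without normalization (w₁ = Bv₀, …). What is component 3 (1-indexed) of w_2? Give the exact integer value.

61

B = H − 5I has rows (2, 5, 3); (5, -10, 1); (3, 1, -7)
w1 = Bv₀ = (2·0 + 5·(-1) + 3·1; 5·0 + (-10)·(-1) + 1·1; 3·0 + 1·(-1) + (-7)·1) = (-2, 11, -8)
w2 = Bw1 = (2·(-2) + 5·11 + 3·(-8); 5·(-2) + (-10)·11 + 1·(-8); 3·(-2) + 1·11 + (-7)·(-8)) = (27, -128, 61)
Requested component of w2: 61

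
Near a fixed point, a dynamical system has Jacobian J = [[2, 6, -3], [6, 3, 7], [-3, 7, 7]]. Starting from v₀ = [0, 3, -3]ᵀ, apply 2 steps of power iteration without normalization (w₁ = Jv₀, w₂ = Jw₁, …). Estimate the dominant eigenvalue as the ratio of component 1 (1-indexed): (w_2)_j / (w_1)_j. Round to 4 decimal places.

w1 = Jv₀ = (2·0 + 6·3 + (-3)·(-3); 6·0 + 3·3 + 7·(-3); (-3)·0 + 7·3 + 7·(-3)) = (27, -12, 0)
w2 = Jw1 = (2·27 + 6·(-12) + (-3)·0; 6·27 + 3·(-12) + 7·0; (-3)·27 + 7·(-12) + 7·0) = (-18, 126, -165)
Ratio at component: -18 / 27 = -0.6667

λ ≈ -0.6667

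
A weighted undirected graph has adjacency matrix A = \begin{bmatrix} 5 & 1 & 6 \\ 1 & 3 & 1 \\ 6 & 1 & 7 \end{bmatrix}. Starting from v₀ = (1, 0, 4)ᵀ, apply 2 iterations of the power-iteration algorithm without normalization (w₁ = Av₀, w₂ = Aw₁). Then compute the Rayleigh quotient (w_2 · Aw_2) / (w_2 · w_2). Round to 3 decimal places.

12.296

w1 = Av₀ = (5·1 + 1·0 + 6·4; 1·1 + 3·0 + 1·4; 6·1 + 1·0 + 7·4) = (29, 5, 34)
w2 = Aw1 = (5·29 + 1·5 + 6·34; 1·29 + 3·5 + 1·34; 6·29 + 1·5 + 7·34) = (354, 78, 417)
Aw2 = (4350, 1005, 5121)
w2·Aw2 = 354·4350 + 78·1005 + 417·5121 = 3753747; w2·w2 = 354·354 + 78·78 + 417·417 = 305289
λ ≈ 3753747/305289 = 12.296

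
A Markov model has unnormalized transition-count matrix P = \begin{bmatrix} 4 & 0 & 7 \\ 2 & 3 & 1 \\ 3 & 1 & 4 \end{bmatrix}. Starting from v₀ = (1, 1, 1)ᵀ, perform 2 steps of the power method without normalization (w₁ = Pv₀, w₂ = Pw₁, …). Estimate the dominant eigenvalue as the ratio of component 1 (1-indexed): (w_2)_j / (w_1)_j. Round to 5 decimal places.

λ ≈ 9.09091

w1 = Pv₀ = (11, 6, 8)
w2 = Pw1 = (100, 48, 71)
Ratio at component: 100 / 11 = 9.09091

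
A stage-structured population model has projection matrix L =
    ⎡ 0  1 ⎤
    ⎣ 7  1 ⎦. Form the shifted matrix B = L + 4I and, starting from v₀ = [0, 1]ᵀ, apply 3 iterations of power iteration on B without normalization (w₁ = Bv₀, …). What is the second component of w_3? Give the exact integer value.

223

B = L + 4I has rows (4, 1); (7, 5)
w1 = Bv₀ = (1, 5)
w2 = Bw1 = (9, 32)
w3 = Bw2 = (68, 223)
Requested component of w3: 223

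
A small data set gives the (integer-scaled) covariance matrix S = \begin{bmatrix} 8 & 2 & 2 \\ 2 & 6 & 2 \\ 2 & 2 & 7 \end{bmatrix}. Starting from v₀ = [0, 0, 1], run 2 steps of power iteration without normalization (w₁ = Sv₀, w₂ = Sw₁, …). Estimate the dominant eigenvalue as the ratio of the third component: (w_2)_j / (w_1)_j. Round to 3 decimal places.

8.143

w1 = Sv₀ = (8·0 + 2·0 + 2·1; 2·0 + 6·0 + 2·1; 2·0 + 2·0 + 7·1) = (2, 2, 7)
w2 = Sw1 = (8·2 + 2·2 + 2·7; 2·2 + 6·2 + 2·7; 2·2 + 2·2 + 7·7) = (34, 30, 57)
Ratio at component: 57 / 7 = 8.143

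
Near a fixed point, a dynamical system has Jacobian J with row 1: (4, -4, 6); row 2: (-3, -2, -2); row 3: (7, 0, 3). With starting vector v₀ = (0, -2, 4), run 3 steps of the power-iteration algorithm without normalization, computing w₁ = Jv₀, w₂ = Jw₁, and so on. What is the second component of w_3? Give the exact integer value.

w1 = Jv₀ = (4·0 + (-4)·(-2) + 6·4; (-3)·0 + (-2)·(-2) + (-2)·4; 7·0 + 0·(-2) + 3·4) = (32, -4, 12)
w2 = Jw1 = (4·32 + (-4)·(-4) + 6·12; (-3)·32 + (-2)·(-4) + (-2)·12; 7·32 + 0·(-4) + 3·12) = (216, -112, 260)
w3 = Jw2 = (2872, -944, 2292)
The requested component of w3 is -944.

-944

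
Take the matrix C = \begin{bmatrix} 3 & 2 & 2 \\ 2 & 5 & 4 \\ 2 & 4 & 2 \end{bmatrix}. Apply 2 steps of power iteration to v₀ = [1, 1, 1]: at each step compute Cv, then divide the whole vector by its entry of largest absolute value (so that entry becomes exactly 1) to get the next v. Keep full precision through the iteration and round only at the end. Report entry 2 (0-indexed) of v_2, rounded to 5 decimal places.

0.73267

Cv0 = (7.000000, 11.000000, 8.000000); divide by 11.000000 → v1 = (0.636364, 1.000000, 0.727273)
Cv1 = (5.363636, 9.181818, 6.727273); divide by 9.181818 → v2 = (0.584158, 1.000000, 0.732673)
Requested entry of v2: 74/101 = 0.73267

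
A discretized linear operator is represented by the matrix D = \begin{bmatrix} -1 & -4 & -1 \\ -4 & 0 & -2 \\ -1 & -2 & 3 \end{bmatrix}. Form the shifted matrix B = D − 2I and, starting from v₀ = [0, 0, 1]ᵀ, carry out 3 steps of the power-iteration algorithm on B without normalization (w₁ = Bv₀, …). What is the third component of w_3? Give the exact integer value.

B = D − 2I has rows (-3, -4, -1); (-4, -2, -2); (-1, -2, 1)
w1 = Bv₀ = ((-3)·0 + (-4)·0 + (-1)·1; (-4)·0 + (-2)·0 + (-2)·1; (-1)·0 + (-2)·0 + 1·1) = (-1, -2, 1)
w2 = Bw1 = ((-3)·(-1) + (-4)·(-2) + (-1)·1; (-4)·(-1) + (-2)·(-2) + (-2)·1; (-1)·(-1) + (-2)·(-2) + 1·1) = (10, 6, 6)
w3 = Bw2 = (-60, -64, -16)
Requested component of w3: -16

-16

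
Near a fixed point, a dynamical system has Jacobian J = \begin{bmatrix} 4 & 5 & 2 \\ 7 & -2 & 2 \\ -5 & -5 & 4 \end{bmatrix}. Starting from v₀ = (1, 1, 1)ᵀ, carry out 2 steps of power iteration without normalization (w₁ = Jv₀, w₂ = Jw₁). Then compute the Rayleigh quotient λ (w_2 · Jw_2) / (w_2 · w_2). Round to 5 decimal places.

λ ≈ 7.27362

w1 = Jv₀ = (4·1 + 5·1 + 2·1; 7·1 + (-2)·1 + 2·1; (-5)·1 + (-5)·1 + 4·1) = (11, 7, -6)
w2 = Jw1 = (4·11 + 5·7 + 2·(-6); 7·11 + (-2)·7 + 2·(-6); (-5)·11 + (-5)·7 + 4·(-6)) = (67, 51, -114)
Jw2 = (295, 139, -1046)
w2·Jw2 = 67·295 + 51·139 + (-114)·(-1046) = 146098; w2·w2 = 67·67 + 51·51 + (-114)·(-114) = 20086
λ ≈ 146098/20086 = 7.27362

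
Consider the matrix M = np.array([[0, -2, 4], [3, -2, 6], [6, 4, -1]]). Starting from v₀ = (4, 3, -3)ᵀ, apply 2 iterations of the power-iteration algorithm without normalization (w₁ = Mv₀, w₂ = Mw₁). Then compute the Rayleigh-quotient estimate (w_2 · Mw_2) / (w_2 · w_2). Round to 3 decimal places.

λ ≈ -7.438

w1 = Mv₀ = (-18, -12, 39)
w2 = Mw1 = (180, 204, -195)
Mw2 = (-1188, -1038, 2091)
w2·Mw2 = 180·(-1188) + 204·(-1038) + (-195)·2091 = -833337; w2·w2 = 180·180 + 204·204 + (-195)·(-195) = 112041
λ ≈ -833337/112041 = -7.438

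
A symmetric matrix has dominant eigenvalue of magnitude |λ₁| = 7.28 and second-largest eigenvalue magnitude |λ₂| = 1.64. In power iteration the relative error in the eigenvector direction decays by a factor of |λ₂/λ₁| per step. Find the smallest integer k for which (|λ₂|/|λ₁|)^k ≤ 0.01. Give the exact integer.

4

|λ₂/λ₁| = 1.64/7.28 = 0.22527
Need k ≥ ln(0.01) / ln(0.22527) = -4.6052 / -1.4904 ≈ 3.090
Smallest integer k satisfying the bound: 4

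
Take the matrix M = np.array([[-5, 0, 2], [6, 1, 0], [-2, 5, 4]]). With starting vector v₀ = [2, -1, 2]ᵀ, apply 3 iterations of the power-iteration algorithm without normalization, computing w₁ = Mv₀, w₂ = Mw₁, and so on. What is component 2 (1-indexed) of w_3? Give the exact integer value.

w1 = Mv₀ = ((-5)·2 + 0·(-1) + 2·2; 6·2 + 1·(-1) + 0·2; (-2)·2 + 5·(-1) + 4·2) = (-6, 11, -1)
w2 = Mw1 = ((-5)·(-6) + 0·11 + 2·(-1); 6·(-6) + 1·11 + 0·(-1); (-2)·(-6) + 5·11 + 4·(-1)) = (28, -25, 63)
w3 = Mw2 = (-14, 143, 71)
The requested component of w3 is 143.

143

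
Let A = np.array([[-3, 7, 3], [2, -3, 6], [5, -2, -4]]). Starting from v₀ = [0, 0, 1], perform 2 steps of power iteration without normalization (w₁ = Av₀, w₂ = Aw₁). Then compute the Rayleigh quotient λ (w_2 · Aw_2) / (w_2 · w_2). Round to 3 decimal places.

λ ≈ -6.198

w1 = Av₀ = (3, 6, -4)
w2 = Aw1 = (21, -36, 19)
Aw2 = (-258, 264, 101)
w2·Aw2 = 21·(-258) + (-36)·264 + 19·101 = -13003; w2·w2 = 21·21 + (-36)·(-36) + 19·19 = 2098
λ ≈ -13003/2098 = -6.198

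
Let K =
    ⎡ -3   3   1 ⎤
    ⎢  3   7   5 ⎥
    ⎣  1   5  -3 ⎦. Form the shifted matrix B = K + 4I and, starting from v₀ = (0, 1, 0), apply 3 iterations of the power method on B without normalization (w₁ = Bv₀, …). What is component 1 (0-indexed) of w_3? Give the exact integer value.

2143

B = K + 4I has rows (1, 3, 1); (3, 11, 5); (1, 5, 1)
w1 = Bv₀ = (1·0 + 3·1 + 1·0; 3·0 + 11·1 + 5·0; 1·0 + 5·1 + 1·0) = (3, 11, 5)
w2 = Bw1 = (1·3 + 3·11 + 1·5; 3·3 + 11·11 + 5·5; 1·3 + 5·11 + 1·5) = (41, 155, 63)
w3 = Bw2 = (569, 2143, 879)
Requested component of w3: 2143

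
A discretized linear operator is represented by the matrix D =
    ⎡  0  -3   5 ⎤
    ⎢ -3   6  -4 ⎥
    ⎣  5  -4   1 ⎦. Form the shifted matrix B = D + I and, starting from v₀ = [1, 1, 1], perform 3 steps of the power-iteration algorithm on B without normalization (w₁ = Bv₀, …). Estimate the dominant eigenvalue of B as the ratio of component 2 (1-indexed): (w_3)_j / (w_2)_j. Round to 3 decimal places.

μ ≈ 13.571

B = D + I has rows (1, -3, 5); (-3, 7, -4); (5, -4, 2)
w1 = Bv₀ = (1·1 + (-3)·1 + 5·1; (-3)·1 + 7·1 + (-4)·1; 5·1 + (-4)·1 + 2·1) = (3, 0, 3)
w2 = Bw1 = (1·3 + (-3)·0 + 5·3; (-3)·3 + 7·0 + (-4)·3; 5·3 + (-4)·0 + 2·3) = (18, -21, 21)
w3 = Bw2 = (186, -285, 216)
Ratio: -285/-21 = 13.571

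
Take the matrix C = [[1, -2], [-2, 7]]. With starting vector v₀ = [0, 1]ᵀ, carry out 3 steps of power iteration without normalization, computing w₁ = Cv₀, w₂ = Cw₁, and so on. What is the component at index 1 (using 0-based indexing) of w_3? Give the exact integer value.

w1 = Cv₀ = (-2, 7)
w2 = Cw1 = (-16, 53)
w3 = Cw2 = (-122, 403)
The requested component of w3 is 403.

403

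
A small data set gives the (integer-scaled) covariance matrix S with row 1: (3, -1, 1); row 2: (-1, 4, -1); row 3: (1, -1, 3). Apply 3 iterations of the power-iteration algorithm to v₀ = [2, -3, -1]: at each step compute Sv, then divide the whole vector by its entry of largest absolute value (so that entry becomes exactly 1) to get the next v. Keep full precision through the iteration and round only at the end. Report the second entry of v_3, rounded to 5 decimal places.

1.00000

Sv0 = (8.000000, -13.000000, 2.000000); divide by -13.000000 → v1 = (-0.615385, 1.000000, -0.153846)
Sv1 = (-3.000000, 4.769231, -2.076923); divide by 4.769231 → v2 = (-0.629032, 1.000000, -0.435484)
Sv2 = (-3.322581, 5.064516, -2.935484); divide by 5.064516 → v3 = (-0.656051, 1.000000, -0.579618)
Requested entry of v3: -314/-314 = 1.00000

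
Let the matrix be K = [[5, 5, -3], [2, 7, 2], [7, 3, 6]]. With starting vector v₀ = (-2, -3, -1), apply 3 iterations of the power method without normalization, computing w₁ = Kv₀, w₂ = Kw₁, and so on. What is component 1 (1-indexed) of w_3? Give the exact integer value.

-1018

w1 = Kv₀ = (5·(-2) + 5·(-3) + (-3)·(-1); 2·(-2) + 7·(-3) + 2·(-1); 7·(-2) + 3·(-3) + 6·(-1)) = (-22, -27, -29)
w2 = Kw1 = (5·(-22) + 5·(-27) + (-3)·(-29); 2·(-22) + 7·(-27) + 2·(-29); 7·(-22) + 3·(-27) + 6·(-29)) = (-158, -291, -409)
w3 = Kw2 = (-1018, -3171, -4433)
The requested component of w3 is -1018.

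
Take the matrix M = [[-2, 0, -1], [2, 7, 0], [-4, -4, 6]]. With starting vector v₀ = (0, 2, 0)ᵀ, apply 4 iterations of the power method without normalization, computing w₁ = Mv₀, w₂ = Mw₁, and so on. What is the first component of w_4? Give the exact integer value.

872

w1 = Mv₀ = ((-2)·0 + 0·2 + (-1)·0; 2·0 + 7·2 + 0·0; (-4)·0 + (-4)·2 + 6·0) = (0, 14, -8)
w2 = Mw1 = ((-2)·0 + 0·14 + (-1)·(-8); 2·0 + 7·14 + 0·(-8); (-4)·0 + (-4)·14 + 6·(-8)) = (8, 98, -104)
w3 = Mw2 = (88, 702, -1048)
w4 = Mw3 = (872, 5090, -9448)
The requested component of w4 is 872.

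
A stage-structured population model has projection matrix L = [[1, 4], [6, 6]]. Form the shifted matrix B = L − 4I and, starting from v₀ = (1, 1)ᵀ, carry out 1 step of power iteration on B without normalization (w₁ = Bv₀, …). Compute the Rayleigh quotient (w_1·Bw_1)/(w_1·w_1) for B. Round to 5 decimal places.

B = L − 4I has rows (-3, 4); (6, 2)
w1 = Bv₀ = ((-3)·1 + 4·1; 6·1 + 2·1) = (1, 8)
Bw1 = (29, 22)
w1·Bw1 = 205; w1·w1 = 65; μ ≈ 205/65 = 3.15385

μ ≈ 3.15385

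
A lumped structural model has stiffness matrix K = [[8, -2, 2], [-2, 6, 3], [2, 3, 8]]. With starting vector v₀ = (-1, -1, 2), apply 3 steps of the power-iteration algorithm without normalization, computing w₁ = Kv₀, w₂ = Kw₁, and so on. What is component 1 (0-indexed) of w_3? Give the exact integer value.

w1 = Kv₀ = (-2, 2, 11)
w2 = Kw1 = (2, 49, 90)
w3 = Kw2 = (98, 560, 871)
The requested component of w3 is 560.

560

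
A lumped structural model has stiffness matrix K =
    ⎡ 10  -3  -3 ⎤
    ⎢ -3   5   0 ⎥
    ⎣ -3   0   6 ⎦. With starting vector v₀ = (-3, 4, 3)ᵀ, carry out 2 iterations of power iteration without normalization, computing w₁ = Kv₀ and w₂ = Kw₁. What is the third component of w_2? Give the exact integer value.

315

w1 = Kv₀ = (10·(-3) + (-3)·4 + (-3)·3; (-3)·(-3) + 5·4 + 0·3; (-3)·(-3) + 0·4 + 6·3) = (-51, 29, 27)
w2 = Kw1 = (10·(-51) + (-3)·29 + (-3)·27; (-3)·(-51) + 5·29 + 0·27; (-3)·(-51) + 0·29 + 6·27) = (-678, 298, 315)
The requested component of w2 is 315.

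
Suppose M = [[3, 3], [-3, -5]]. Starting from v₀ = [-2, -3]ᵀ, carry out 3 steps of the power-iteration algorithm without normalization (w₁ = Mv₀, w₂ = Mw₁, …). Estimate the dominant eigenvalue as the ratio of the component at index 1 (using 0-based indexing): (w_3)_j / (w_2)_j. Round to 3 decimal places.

w1 = Mv₀ = (-15, 21)
w2 = Mw1 = (18, -60)
w3 = Mw2 = (-126, 246)
Ratio at component: 246 / -60 = -4.100

-4.100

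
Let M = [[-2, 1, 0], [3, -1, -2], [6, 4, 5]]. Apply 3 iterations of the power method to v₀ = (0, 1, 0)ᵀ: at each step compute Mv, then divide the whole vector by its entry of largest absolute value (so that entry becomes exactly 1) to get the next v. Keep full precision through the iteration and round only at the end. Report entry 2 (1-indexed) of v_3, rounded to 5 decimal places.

Mv0 = (1.000000, -1.000000, 4.000000); divide by 4.000000 → v1 = (0.250000, -0.250000, 1.000000)
Mv1 = (-0.750000, -1.000000, 5.500000); divide by 5.500000 → v2 = (-0.136364, -0.181818, 1.000000)
Mv2 = (0.090909, -2.227273, 3.454545); divide by 3.454545 → v3 = (0.026316, -0.644737, 1.000000)
Requested entry of v3: -49/76 = -0.64474

-0.64474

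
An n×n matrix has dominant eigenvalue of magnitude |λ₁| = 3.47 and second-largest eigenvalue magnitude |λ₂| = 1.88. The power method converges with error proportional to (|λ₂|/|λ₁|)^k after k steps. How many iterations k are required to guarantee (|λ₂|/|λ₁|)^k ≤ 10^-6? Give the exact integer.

23

|λ₂/λ₁| = 1.88/3.47 = 0.54179
Need k ≥ ln(10^-6) / ln(0.54179) = -13.8155 / -0.6129 ≈ 22.542
Smallest integer k satisfying the bound: 23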